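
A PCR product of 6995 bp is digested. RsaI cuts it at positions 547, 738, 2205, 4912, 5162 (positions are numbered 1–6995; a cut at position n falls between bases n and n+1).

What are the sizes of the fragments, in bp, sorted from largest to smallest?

2707, 1833, 1467, 547, 250, 191 bp

Linear molecule, 5 cuts → 6 fragments:
  547 − 0 = 547 bp
  738 − 547 = 191 bp
  2205 − 738 = 1467 bp
  4912 − 2205 = 2707 bp
  5162 − 4912 = 250 bp
  6995 − 5162 = 1833 bp
Sorted largest to smallest: 2707, 1833, 1467, 547, 250, 191 bp.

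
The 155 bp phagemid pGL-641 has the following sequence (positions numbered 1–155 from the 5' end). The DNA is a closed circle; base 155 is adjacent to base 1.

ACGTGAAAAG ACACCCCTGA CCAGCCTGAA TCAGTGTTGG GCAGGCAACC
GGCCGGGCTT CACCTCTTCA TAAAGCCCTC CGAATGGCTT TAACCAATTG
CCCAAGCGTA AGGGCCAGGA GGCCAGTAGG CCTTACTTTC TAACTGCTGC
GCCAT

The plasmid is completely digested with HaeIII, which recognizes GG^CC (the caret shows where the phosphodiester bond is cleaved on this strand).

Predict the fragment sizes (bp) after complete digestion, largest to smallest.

HaeIII sites (GGCC) start at positions 51, 113, 121, 129.
HaeIII cuts after base 2 of each site, so after positions 52, 114, 122, 130.
Circular molecule, 4 cuts → 4 fragments:
  53–114 → 62 bp
  115–122 → 8 bp
  123–130 → 8 bp
  131–155 then 1–52 → 25 + 52 = 77 bp
Sorted largest to smallest: 77, 62, 8, 8 bp.

77, 62, 8, 8 bp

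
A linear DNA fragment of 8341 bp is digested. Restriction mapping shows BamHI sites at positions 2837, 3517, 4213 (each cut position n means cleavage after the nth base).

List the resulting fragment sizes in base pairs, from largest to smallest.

4128, 2837, 696, 680 bp

Linear molecule, 3 cuts → 4 fragments:
  2837 − 0 = 2837 bp
  3517 − 2837 = 680 bp
  4213 − 3517 = 696 bp
  8341 − 4213 = 4128 bp
Sorted largest to smallest: 4128, 2837, 696, 680 bp.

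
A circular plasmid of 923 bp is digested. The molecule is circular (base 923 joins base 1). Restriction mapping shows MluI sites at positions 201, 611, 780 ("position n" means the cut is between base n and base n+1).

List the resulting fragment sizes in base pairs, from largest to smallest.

Circular molecule, 3 cuts → 3 fragments:
  611 − 201 = 410 bp
  780 − 611 = 169 bp
  wrap: 923 − 780 + 201 = 344 bp
Sorted largest to smallest: 410, 344, 169 bp.

410, 344, 169 bp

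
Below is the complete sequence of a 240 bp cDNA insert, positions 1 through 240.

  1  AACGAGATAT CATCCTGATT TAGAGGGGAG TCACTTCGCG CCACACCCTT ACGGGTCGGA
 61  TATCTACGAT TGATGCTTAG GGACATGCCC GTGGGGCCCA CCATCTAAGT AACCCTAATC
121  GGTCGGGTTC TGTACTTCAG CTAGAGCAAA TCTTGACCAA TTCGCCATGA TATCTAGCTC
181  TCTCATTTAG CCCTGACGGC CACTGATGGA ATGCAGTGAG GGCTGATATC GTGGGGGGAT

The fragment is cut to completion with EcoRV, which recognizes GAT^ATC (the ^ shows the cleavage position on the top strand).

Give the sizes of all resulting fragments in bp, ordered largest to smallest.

110, 56, 53, 13, 8 bp

EcoRV sites (GATATC) start at positions 6, 59, 169, 225.
EcoRV cuts after base 3 of each site, so after positions 8, 61, 171, 227.
Linear molecule, 4 cuts → 5 fragments:
  1–8 → 8 bp
  9–61 → 53 bp
  62–171 → 110 bp
  172–227 → 56 bp
  228–240 → 13 bp
Sorted largest to smallest: 110, 56, 53, 13, 8 bp.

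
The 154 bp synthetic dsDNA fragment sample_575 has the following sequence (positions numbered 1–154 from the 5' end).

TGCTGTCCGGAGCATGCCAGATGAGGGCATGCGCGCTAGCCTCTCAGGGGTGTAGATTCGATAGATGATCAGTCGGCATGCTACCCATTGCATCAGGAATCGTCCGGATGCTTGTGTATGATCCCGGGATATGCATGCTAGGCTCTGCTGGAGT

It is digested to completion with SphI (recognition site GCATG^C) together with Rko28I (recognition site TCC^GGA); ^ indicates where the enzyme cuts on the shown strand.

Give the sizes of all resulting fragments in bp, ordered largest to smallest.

SphI sites (GCATGC) start at positions 12, 27, 76, 133.
SphI cuts after base 5 of each site (before the last base), so after positions 16, 31, 80, 137.
Rko28I sites (TCCGGA) start at positions 6, 103.
Rko28I cuts after base 3 of each site, so after positions 8, 105.
Combined cut positions: 8, 16, 31, 80, 105, 137.
Linear molecule, 6 cuts → 7 fragments:
  1–8 → 8 bp
  9–16 → 8 bp
  17–31 → 15 bp
  32–80 → 49 bp
  81–105 → 25 bp
  106–137 → 32 bp
  138–154 → 17 bp
Sorted largest to smallest: 49, 32, 25, 17, 15, 8, 8 bp.

49, 32, 25, 17, 15, 8, 8 bp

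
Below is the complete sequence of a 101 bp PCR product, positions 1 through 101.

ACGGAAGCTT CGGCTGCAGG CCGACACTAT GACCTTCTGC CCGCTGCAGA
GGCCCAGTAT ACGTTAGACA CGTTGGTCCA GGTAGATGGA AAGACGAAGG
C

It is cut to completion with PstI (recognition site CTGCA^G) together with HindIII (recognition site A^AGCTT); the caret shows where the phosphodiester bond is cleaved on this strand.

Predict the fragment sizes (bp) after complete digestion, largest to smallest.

PstI sites (CTGCAG) start at positions 14, 44.
PstI cuts after base 5 of each site (before the last base), so after positions 18, 48.
The HindIII site (AAGCTT) starts at position 5.
HindIII cuts after the first base of each site, so after position 5.
Combined cut positions: 5, 18, 48.
Linear molecule, 3 cuts → 4 fragments:
  1–5 → 5 bp
  6–18 → 13 bp
  19–48 → 30 bp
  49–101 → 53 bp
Sorted largest to smallest: 53, 30, 13, 5 bp.

53, 30, 13, 5 bp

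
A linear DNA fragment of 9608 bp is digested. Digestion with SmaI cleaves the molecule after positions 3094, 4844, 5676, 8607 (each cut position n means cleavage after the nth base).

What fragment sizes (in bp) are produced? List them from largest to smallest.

3094, 2931, 1750, 1001, 832 bp

Linear molecule, 4 cuts → 5 fragments:
  3094 − 0 = 3094 bp
  4844 − 3094 = 1750 bp
  5676 − 4844 = 832 bp
  8607 − 5676 = 2931 bp
  9608 − 8607 = 1001 bp
Sorted largest to smallest: 3094, 2931, 1750, 1001, 832 bp.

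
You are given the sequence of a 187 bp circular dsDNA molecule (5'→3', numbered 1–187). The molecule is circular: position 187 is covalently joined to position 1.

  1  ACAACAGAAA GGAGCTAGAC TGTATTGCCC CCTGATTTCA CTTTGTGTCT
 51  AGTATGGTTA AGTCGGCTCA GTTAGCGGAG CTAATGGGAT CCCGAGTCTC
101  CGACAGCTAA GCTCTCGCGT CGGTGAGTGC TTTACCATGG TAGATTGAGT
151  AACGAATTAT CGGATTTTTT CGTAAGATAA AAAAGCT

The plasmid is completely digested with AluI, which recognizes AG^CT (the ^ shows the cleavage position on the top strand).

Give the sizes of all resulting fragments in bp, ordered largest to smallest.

74, 66, 26, 16, 5 bp

AluI sites (AGCT) start at positions 13, 79, 105, 110, 184.
AluI cuts after base 2 of each site, so after positions 14, 80, 106, 111, 185.
Circular molecule, 5 cuts → 5 fragments:
  15–80 → 66 bp
  81–106 → 26 bp
  107–111 → 5 bp
  112–185 → 74 bp
  186–187 then 1–14 → 2 + 14 = 16 bp
Sorted largest to smallest: 74, 66, 26, 16, 5 bp.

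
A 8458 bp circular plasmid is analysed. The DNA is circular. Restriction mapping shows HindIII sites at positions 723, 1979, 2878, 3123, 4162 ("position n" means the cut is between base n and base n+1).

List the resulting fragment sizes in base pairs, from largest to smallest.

5019, 1256, 1039, 899, 245 bp

Circular molecule, 5 cuts → 5 fragments:
  1979 − 723 = 1256 bp
  2878 − 1979 = 899 bp
  3123 − 2878 = 245 bp
  4162 − 3123 = 1039 bp
  wrap: 8458 − 4162 + 723 = 5019 bp
Sorted largest to smallest: 5019, 1256, 1039, 899, 245 bp.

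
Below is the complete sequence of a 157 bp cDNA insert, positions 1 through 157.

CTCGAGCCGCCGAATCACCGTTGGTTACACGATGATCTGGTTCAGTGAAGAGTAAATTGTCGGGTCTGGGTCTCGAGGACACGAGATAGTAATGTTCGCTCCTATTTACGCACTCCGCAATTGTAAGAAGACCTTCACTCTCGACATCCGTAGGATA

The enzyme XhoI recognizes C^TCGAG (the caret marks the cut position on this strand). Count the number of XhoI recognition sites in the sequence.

CTCGAG occurs starting at positions 1, 72.
XhoI cuts at 2 sites.

2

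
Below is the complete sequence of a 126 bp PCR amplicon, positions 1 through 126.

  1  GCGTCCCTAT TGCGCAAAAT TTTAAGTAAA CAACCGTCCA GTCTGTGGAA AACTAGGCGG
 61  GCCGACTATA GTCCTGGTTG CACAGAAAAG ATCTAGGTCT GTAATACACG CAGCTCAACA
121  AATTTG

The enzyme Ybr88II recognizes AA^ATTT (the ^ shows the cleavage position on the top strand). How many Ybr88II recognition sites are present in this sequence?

2

AAATTT occurs starting at positions 17, 120.
Ybr88II cuts at 2 sites.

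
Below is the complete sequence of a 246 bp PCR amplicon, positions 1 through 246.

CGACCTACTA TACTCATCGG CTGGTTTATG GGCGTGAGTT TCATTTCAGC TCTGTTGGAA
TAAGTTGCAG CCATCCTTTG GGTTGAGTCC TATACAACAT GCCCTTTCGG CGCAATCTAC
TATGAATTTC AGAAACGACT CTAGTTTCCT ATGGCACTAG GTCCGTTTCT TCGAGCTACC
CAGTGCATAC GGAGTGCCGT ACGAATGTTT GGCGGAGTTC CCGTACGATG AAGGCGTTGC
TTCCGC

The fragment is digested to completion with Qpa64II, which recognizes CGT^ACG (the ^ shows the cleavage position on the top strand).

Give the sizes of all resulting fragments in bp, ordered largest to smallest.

200, 24, 22 bp

Qpa64II sites (CGTACG) start at positions 198, 222.
Qpa64II cuts after base 3 of each site, so after positions 200, 224.
Linear molecule, 2 cuts → 3 fragments:
  1–200 → 200 bp
  201–224 → 24 bp
  225–246 → 22 bp
Sorted largest to smallest: 200, 24, 22 bp.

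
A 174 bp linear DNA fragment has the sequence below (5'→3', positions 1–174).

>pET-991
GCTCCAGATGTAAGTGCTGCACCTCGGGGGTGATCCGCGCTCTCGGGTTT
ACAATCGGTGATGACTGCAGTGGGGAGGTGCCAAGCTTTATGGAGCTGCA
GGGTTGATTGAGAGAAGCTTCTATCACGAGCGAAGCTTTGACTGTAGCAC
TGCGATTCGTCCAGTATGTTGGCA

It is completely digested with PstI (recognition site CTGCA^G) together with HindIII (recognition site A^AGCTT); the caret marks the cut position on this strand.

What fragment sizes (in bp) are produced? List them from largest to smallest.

PstI sites (CTGCAG) start at positions 65, 96.
PstI cuts after base 5 of each site (before the last base), so after positions 69, 100.
HindIII sites (AAGCTT) start at positions 83, 115, 133.
HindIII cuts after the first base of each site, so after positions 83, 115, 133.
Combined cut positions: 69, 83, 100, 115, 133.
Linear molecule, 5 cuts → 6 fragments:
  1–69 → 69 bp
  70–83 → 14 bp
  84–100 → 17 bp
  101–115 → 15 bp
  116–133 → 18 bp
  134–174 → 41 bp
Sorted largest to smallest: 69, 41, 18, 17, 15, 14 bp.

69, 41, 18, 17, 15, 14 bp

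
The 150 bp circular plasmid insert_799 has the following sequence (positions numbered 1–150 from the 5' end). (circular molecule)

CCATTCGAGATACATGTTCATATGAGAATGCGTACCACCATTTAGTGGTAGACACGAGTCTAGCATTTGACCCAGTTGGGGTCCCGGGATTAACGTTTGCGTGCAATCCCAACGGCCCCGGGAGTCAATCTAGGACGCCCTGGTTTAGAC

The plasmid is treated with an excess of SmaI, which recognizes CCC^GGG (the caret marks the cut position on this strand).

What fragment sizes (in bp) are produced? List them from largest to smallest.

SmaI sites (CCCGGG) start at positions 83, 117.
SmaI cuts after base 3 of each site, so after positions 85, 119.
Circular molecule, 2 cuts → 2 fragments:
  86–119 → 34 bp
  120–150 then 1–85 → 31 + 85 = 116 bp
Sorted largest to smallest: 116, 34 bp.

116, 34 bp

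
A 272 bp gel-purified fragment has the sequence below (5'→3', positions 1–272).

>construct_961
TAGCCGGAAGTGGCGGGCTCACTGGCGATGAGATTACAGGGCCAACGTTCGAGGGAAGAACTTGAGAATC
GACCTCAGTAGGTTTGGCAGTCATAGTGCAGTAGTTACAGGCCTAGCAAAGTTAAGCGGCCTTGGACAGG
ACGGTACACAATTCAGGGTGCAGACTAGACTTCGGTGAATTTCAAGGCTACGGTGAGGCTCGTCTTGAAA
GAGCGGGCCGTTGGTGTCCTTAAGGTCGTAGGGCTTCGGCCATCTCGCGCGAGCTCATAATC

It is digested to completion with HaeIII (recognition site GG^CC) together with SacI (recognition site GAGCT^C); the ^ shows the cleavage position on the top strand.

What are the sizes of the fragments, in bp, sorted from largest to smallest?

88, 70, 41, 32, 18, 16, 7 bp

HaeIII sites (GGCC) start at positions 40, 110, 128, 216, 248.
HaeIII cuts after base 2 of each site, so after positions 41, 111, 129, 217, 249.
The SacI site (GAGCTC) starts at position 261.
SacI cuts after base 5 of each site (before the last base), so after position 265.
Combined cut positions: 41, 111, 129, 217, 249, 265.
Linear molecule, 6 cuts → 7 fragments:
  1–41 → 41 bp
  42–111 → 70 bp
  112–129 → 18 bp
  130–217 → 88 bp
  218–249 → 32 bp
  250–265 → 16 bp
  266–272 → 7 bp
Sorted largest to smallest: 88, 70, 41, 32, 18, 16, 7 bp.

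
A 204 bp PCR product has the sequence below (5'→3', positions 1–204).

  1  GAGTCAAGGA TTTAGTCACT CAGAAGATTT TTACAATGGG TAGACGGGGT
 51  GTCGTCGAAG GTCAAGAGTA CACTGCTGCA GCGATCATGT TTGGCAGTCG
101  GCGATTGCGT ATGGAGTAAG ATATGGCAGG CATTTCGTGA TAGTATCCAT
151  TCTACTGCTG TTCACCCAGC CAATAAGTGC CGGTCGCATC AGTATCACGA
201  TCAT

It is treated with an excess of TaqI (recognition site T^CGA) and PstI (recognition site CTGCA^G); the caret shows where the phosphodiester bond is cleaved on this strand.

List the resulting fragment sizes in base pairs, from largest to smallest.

The TaqI site (TCGA) starts at position 55.
TaqI cuts after the first base of each site, so after position 55.
The PstI site (CTGCAG) starts at position 76.
PstI cuts after base 5 of each site (before the last base), so after position 80.
Combined cut positions: 55, 80.
Linear molecule, 2 cuts → 3 fragments:
  1–55 → 55 bp
  56–80 → 25 bp
  81–204 → 124 bp
Sorted largest to smallest: 124, 55, 25 bp.

124, 55, 25 bp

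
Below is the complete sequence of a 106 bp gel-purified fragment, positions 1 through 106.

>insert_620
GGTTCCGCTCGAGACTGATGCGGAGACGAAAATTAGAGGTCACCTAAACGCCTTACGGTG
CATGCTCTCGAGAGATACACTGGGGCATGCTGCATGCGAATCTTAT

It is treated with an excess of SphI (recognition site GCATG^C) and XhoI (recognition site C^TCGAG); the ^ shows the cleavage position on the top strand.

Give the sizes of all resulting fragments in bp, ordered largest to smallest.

56, 22, 10, 8, 7, 3 bp

SphI sites (GCATGC) start at positions 60, 85, 92.
SphI cuts after base 5 of each site (before the last base), so after positions 64, 89, 96.
XhoI sites (CTCGAG) start at positions 8, 67.
XhoI cuts after the first base of each site, so after positions 8, 67.
Combined cut positions: 8, 64, 67, 89, 96.
Linear molecule, 5 cuts → 6 fragments:
  1–8 → 8 bp
  9–64 → 56 bp
  65–67 → 3 bp
  68–89 → 22 bp
  90–96 → 7 bp
  97–106 → 10 bp
Sorted largest to smallest: 56, 22, 10, 8, 7, 3 bp.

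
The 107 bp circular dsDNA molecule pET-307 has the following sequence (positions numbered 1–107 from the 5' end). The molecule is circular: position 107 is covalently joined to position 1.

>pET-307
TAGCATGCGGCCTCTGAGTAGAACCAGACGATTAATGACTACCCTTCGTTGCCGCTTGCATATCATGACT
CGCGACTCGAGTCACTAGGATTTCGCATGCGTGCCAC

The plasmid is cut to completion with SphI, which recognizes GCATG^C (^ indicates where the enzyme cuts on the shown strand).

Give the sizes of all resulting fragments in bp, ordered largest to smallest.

92, 15 bp

SphI sites (GCATGC) start at positions 3, 95.
SphI cuts after base 5 of each site (before the last base), so after positions 7, 99.
Circular molecule, 2 cuts → 2 fragments:
  8–99 → 92 bp
  100–107 then 1–7 → 8 + 7 = 15 bp
Sorted largest to smallest: 92, 15 bp.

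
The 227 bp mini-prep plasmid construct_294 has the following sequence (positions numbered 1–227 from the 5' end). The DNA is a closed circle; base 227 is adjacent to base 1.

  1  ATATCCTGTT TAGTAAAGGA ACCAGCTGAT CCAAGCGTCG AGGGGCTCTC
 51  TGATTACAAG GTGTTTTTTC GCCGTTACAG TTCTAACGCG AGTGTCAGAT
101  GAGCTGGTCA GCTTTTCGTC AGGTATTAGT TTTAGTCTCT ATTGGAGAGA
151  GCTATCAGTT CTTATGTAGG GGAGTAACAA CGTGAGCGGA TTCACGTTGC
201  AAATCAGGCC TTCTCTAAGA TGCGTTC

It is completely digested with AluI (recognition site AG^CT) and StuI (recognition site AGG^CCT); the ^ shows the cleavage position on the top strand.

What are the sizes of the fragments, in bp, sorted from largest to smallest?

AluI sites (AGCT) start at positions 24, 102, 110, 150.
AluI cuts after base 2 of each site, so after positions 25, 103, 111, 151.
The StuI site (AGGCCT) starts at position 206.
StuI cuts after base 3 of each site, so after position 208.
Combined cut positions: 25, 103, 111, 151, 208.
Circular molecule, 5 cuts → 5 fragments:
  26–103 → 78 bp
  104–111 → 8 bp
  112–151 → 40 bp
  152–208 → 57 bp
  209–227 then 1–25 → 19 + 25 = 44 bp
Sorted largest to smallest: 78, 57, 44, 40, 8 bp.

78, 57, 44, 40, 8 bp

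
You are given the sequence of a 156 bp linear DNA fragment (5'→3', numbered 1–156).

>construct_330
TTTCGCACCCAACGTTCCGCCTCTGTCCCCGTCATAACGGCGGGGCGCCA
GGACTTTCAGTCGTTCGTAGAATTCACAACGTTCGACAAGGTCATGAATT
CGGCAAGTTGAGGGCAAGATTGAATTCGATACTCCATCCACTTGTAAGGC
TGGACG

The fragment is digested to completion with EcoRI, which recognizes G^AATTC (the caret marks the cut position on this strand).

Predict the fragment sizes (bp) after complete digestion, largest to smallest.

EcoRI sites (GAATTC) start at positions 70, 96, 122.
EcoRI cuts after the first base of each site, so after positions 70, 96, 122.
Linear molecule, 3 cuts → 4 fragments:
  1–70 → 70 bp
  71–96 → 26 bp
  97–122 → 26 bp
  123–156 → 34 bp
Sorted largest to smallest: 70, 34, 26, 26 bp.

70, 34, 26, 26 bp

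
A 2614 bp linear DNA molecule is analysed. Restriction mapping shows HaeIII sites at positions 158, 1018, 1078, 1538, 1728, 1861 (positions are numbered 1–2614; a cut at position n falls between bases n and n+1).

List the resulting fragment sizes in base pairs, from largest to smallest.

Linear molecule, 6 cuts → 7 fragments:
  158 − 0 = 158 bp
  1018 − 158 = 860 bp
  1078 − 1018 = 60 bp
  1538 − 1078 = 460 bp
  1728 − 1538 = 190 bp
  1861 − 1728 = 133 bp
  2614 − 1861 = 753 bp
Sorted largest to smallest: 860, 753, 460, 190, 158, 133, 60 bp.

860, 753, 460, 190, 158, 133, 60 bp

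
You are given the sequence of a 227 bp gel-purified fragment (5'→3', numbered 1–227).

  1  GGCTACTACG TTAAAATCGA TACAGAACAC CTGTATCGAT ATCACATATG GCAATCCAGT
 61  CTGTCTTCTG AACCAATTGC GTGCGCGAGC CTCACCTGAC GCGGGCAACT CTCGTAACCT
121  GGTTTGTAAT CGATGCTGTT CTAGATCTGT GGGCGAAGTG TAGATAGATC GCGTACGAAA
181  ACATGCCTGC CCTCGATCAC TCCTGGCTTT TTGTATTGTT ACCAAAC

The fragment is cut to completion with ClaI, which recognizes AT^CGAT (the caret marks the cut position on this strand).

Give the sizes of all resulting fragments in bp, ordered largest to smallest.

ClaI sites (ATCGAT) start at positions 16, 35, 129.
ClaI cuts after base 2 of each site, so after positions 17, 36, 130.
Linear molecule, 3 cuts → 4 fragments:
  1–17 → 17 bp
  18–36 → 19 bp
  37–130 → 94 bp
  131–227 → 97 bp
Sorted largest to smallest: 97, 94, 19, 17 bp.

97, 94, 19, 17 bp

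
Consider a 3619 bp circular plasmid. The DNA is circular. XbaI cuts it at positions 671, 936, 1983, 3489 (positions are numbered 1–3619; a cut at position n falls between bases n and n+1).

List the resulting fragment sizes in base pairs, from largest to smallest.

Circular molecule, 4 cuts → 4 fragments:
  936 − 671 = 265 bp
  1983 − 936 = 1047 bp
  3489 − 1983 = 1506 bp
  wrap: 3619 − 3489 + 671 = 801 bp
Sorted largest to smallest: 1506, 1047, 801, 265 bp.

1506, 1047, 801, 265 bp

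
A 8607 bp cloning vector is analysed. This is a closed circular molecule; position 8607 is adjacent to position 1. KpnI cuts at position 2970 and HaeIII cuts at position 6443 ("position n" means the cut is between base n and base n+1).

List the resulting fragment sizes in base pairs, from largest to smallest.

Combined cut positions (sorted): 2970, 6443.
Circular molecule, 2 cuts → 2 fragments:
  6443 − 2970 = 3473 bp
  wrap: 8607 − 6443 + 2970 = 5134 bp
Sorted largest to smallest: 5134, 3473 bp.

5134, 3473 bp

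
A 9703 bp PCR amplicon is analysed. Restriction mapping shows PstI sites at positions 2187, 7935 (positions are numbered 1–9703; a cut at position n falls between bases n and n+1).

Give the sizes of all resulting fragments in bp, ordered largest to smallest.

5748, 2187, 1768 bp

Linear molecule, 2 cuts → 3 fragments:
  2187 − 0 = 2187 bp
  7935 − 2187 = 5748 bp
  9703 − 7935 = 1768 bp
Sorted largest to smallest: 5748, 2187, 1768 bp.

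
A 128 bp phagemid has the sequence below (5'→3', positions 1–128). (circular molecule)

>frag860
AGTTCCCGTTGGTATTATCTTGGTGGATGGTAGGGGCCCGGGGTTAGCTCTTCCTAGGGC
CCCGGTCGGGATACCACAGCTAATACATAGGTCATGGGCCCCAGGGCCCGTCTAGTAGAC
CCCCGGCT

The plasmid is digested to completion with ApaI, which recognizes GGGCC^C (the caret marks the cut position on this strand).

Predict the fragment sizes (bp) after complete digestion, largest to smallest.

58, 39, 23, 8 bp

ApaI sites (GGGCCC) start at positions 34, 57, 96, 104.
ApaI cuts after base 5 of each site (before the last base), so after positions 38, 61, 100, 108.
Circular molecule, 4 cuts → 4 fragments:
  39–61 → 23 bp
  62–100 → 39 bp
  101–108 → 8 bp
  109–128 then 1–38 → 20 + 38 = 58 bp
Sorted largest to smallest: 58, 39, 23, 8 bp.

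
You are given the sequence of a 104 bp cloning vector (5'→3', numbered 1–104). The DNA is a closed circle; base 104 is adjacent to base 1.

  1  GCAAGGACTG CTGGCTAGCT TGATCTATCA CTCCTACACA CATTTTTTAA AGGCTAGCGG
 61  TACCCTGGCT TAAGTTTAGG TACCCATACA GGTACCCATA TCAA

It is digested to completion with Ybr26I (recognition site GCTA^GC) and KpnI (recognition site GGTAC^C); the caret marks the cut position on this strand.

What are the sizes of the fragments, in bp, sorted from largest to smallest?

Ybr26I sites (GCTAGC) start at positions 14, 53.
Ybr26I cuts after base 4 of each site, so after positions 17, 56.
KpnI sites (GGTACC) start at positions 59, 79, 91.
KpnI cuts after base 5 of each site (before the last base), so after positions 63, 83, 95.
Combined cut positions: 17, 56, 63, 83, 95.
Circular molecule, 5 cuts → 5 fragments:
  18–56 → 39 bp
  57–63 → 7 bp
  64–83 → 20 bp
  84–95 → 12 bp
  96–104 then 1–17 → 9 + 17 = 26 bp
Sorted largest to smallest: 39, 26, 20, 12, 7 bp.

39, 26, 20, 12, 7 bp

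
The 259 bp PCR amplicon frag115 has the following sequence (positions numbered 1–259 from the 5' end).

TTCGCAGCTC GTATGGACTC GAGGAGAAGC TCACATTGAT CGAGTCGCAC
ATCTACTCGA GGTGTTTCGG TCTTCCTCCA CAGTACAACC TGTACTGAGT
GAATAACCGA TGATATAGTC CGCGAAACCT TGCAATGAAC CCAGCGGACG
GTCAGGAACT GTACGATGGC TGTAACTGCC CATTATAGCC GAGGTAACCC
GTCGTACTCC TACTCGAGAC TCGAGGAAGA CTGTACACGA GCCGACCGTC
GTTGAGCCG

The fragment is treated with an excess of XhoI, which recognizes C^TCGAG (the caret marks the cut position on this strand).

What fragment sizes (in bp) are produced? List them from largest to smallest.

157, 39, 38, 18, 7 bp

XhoI sites (CTCGAG) start at positions 18, 56, 213, 220.
XhoI cuts after the first base of each site, so after positions 18, 56, 213, 220.
Linear molecule, 4 cuts → 5 fragments:
  1–18 → 18 bp
  19–56 → 38 bp
  57–213 → 157 bp
  214–220 → 7 bp
  221–259 → 39 bp
Sorted largest to smallest: 157, 39, 38, 18, 7 bp.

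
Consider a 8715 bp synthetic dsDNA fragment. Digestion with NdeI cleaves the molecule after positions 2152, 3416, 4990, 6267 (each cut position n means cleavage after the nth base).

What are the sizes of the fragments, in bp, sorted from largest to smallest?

2448, 2152, 1574, 1277, 1264 bp

Linear molecule, 4 cuts → 5 fragments:
  2152 − 0 = 2152 bp
  3416 − 2152 = 1264 bp
  4990 − 3416 = 1574 bp
  6267 − 4990 = 1277 bp
  8715 − 6267 = 2448 bp
Sorted largest to smallest: 2448, 2152, 1574, 1277, 1264 bp.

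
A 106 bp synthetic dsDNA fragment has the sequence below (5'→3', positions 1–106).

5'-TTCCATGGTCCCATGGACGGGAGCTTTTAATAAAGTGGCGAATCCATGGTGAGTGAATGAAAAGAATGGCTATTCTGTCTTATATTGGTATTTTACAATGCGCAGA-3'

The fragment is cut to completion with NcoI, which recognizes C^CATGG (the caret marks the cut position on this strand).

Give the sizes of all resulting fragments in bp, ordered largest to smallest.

NcoI sites (CCATGG) start at positions 3, 11, 44.
NcoI cuts after the first base of each site, so after positions 3, 11, 44.
Linear molecule, 3 cuts → 4 fragments:
  1–3 → 3 bp
  4–11 → 8 bp
  12–44 → 33 bp
  45–106 → 62 bp
Sorted largest to smallest: 62, 33, 8, 3 bp.

62, 33, 8, 3 bp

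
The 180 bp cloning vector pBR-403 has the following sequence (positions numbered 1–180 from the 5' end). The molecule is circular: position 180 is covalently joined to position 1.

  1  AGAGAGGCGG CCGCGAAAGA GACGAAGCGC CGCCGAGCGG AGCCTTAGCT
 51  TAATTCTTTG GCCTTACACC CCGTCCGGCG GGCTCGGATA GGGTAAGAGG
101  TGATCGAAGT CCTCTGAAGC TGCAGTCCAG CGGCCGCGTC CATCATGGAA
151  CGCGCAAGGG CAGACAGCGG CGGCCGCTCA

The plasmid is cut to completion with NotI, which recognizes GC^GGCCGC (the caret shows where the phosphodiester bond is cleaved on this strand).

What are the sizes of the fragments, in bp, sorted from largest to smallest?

NotI sites (GCGGCCGC) start at positions 7, 130, 170.
NotI cuts after base 2 of each site, so after positions 8, 131, 171.
Circular molecule, 3 cuts → 3 fragments:
  9–131 → 123 bp
  132–171 → 40 bp
  172–180 then 1–8 → 9 + 8 = 17 bp
Sorted largest to smallest: 123, 40, 17 bp.

123, 40, 17 bp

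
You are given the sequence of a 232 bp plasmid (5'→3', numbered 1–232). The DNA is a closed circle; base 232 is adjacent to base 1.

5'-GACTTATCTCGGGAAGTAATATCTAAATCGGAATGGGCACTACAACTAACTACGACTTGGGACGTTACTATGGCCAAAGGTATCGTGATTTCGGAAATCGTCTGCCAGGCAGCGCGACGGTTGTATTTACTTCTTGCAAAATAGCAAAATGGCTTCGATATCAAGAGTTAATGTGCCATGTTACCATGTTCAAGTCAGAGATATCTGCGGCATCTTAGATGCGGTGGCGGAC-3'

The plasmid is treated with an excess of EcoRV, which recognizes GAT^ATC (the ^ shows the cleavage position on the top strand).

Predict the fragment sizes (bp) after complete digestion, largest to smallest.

189, 43 bp

EcoRV sites (GATATC) start at positions 157, 200.
EcoRV cuts after base 3 of each site, so after positions 159, 202.
Circular molecule, 2 cuts → 2 fragments:
  160–202 → 43 bp
  203–232 then 1–159 → 30 + 159 = 189 bp
Sorted largest to smallest: 189, 43 bp.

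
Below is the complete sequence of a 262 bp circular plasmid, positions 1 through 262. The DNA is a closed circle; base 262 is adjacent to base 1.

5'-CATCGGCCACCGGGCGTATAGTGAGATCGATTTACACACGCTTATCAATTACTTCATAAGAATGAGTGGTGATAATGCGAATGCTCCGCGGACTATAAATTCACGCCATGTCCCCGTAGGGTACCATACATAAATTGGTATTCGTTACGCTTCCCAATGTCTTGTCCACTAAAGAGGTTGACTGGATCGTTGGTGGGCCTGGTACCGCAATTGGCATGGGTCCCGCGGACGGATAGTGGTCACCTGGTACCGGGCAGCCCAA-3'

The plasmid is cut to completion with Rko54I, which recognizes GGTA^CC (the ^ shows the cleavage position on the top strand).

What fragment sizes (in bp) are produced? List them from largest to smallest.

Rko54I sites (GGTACC) start at positions 120, 201, 246.
Rko54I cuts after base 4 of each site, so after positions 123, 204, 249.
Circular molecule, 3 cuts → 3 fragments:
  124–204 → 81 bp
  205–249 → 45 bp
  250–262 then 1–123 → 13 + 123 = 136 bp
Sorted largest to smallest: 136, 81, 45 bp.

136, 81, 45 bp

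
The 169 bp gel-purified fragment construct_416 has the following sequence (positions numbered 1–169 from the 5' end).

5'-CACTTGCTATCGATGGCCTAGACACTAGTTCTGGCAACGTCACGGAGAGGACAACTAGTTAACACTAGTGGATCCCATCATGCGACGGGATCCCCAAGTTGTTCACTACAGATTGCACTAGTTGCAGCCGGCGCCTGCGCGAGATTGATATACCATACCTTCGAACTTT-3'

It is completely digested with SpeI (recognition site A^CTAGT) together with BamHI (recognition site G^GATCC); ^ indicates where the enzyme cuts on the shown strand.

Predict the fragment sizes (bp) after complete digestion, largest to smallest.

SpeI sites (ACTAGT) start at positions 24, 54, 64, 117.
SpeI cuts after the first base of each site, so after positions 24, 54, 64, 117.
BamHI sites (GGATCC) start at positions 70, 88.
BamHI cuts after the first base of each site, so after positions 70, 88.
Combined cut positions: 24, 54, 64, 70, 88, 117.
Linear molecule, 6 cuts → 7 fragments:
  1–24 → 24 bp
  25–54 → 30 bp
  55–64 → 10 bp
  65–70 → 6 bp
  71–88 → 18 bp
  89–117 → 29 bp
  118–169 → 52 bp
Sorted largest to smallest: 52, 30, 29, 24, 18, 10, 6 bp.

52, 30, 29, 24, 18, 10, 6 bp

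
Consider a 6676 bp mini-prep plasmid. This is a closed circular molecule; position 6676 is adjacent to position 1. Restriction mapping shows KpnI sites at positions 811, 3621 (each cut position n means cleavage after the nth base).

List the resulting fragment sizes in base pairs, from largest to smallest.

3866, 2810 bp

Circular molecule, 2 cuts → 2 fragments:
  3621 − 811 = 2810 bp
  wrap: 6676 − 3621 + 811 = 3866 bp
Sorted largest to smallest: 3866, 2810 bp.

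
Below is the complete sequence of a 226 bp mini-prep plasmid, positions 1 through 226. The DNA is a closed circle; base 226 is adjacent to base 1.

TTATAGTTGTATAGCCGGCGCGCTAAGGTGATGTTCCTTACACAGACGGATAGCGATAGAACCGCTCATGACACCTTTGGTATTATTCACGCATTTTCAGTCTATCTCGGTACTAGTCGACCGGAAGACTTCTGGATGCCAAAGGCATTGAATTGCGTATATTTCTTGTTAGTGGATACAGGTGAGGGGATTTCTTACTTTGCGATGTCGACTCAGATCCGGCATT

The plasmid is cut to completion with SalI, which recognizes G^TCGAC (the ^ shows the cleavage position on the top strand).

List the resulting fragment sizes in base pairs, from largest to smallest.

135, 91 bp

SalI sites (GTCGAC) start at positions 116, 207.
SalI cuts after the first base of each site, so after positions 116, 207.
Circular molecule, 2 cuts → 2 fragments:
  117–207 → 91 bp
  208–226 then 1–116 → 19 + 116 = 135 bp
Sorted largest to smallest: 135, 91 bp.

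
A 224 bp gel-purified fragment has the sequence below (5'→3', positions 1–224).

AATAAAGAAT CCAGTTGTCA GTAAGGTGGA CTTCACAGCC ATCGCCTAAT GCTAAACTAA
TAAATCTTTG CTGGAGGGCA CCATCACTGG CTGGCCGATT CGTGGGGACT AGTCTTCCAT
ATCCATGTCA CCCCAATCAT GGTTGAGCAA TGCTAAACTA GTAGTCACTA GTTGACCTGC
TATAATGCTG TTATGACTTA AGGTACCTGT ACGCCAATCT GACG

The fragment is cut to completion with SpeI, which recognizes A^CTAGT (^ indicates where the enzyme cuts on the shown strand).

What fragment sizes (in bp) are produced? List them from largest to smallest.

SpeI sites (ACTAGT) start at positions 108, 157, 167.
SpeI cuts after the first base of each site, so after positions 108, 157, 167.
Linear molecule, 3 cuts → 4 fragments:
  1–108 → 108 bp
  109–157 → 49 bp
  158–167 → 10 bp
  168–224 → 57 bp
Sorted largest to smallest: 108, 57, 49, 10 bp.

108, 57, 49, 10 bp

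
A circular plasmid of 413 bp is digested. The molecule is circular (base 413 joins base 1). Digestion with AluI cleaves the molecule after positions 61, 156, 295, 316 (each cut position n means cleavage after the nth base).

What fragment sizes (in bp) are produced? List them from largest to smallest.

Circular molecule, 4 cuts → 4 fragments:
  156 − 61 = 95 bp
  295 − 156 = 139 bp
  316 − 295 = 21 bp
  wrap: 413 − 316 + 61 = 158 bp
Sorted largest to smallest: 158, 139, 95, 21 bp.

158, 139, 95, 21 bp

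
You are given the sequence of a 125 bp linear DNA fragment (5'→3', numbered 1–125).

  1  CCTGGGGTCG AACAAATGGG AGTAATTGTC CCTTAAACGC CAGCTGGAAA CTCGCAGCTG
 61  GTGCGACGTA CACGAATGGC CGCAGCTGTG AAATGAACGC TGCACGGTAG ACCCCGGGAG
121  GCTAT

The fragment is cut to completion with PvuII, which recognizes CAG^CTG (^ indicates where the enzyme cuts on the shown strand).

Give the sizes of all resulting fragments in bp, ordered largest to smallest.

43, 40, 28, 14 bp

PvuII sites (CAGCTG) start at positions 41, 55, 83.
PvuII cuts after base 3 of each site, so after positions 43, 57, 85.
Linear molecule, 3 cuts → 4 fragments:
  1–43 → 43 bp
  44–57 → 14 bp
  58–85 → 28 bp
  86–125 → 40 bp
Sorted largest to smallest: 43, 40, 28, 14 bp.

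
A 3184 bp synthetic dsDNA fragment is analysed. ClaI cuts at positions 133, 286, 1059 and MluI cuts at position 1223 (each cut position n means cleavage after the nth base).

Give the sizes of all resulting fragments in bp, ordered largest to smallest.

Combined cut positions (sorted): 133, 286, 1059, 1223.
Linear molecule, 4 cuts → 5 fragments:
  133 − 0 = 133 bp
  286 − 133 = 153 bp
  1059 − 286 = 773 bp
  1223 − 1059 = 164 bp
  3184 − 1223 = 1961 bp
Sorted largest to smallest: 1961, 773, 164, 153, 133 bp.

1961, 773, 164, 153, 133 bp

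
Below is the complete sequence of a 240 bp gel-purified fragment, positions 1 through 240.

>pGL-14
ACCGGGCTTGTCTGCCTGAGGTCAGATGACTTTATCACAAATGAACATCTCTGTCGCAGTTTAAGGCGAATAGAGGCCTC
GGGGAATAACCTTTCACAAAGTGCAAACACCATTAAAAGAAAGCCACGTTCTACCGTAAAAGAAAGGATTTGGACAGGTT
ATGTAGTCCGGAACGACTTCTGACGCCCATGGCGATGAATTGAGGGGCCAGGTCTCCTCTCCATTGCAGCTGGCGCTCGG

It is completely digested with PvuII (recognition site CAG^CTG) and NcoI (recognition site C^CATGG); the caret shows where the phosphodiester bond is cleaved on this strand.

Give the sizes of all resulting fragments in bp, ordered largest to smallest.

187, 42, 11 bp

The PvuII site (CAGCTG) starts at position 227.
PvuII cuts after base 3 of each site, so after position 229.
The NcoI site (CCATGG) starts at position 187.
NcoI cuts after the first base of each site, so after position 187.
Combined cut positions: 187, 229.
Linear molecule, 2 cuts → 3 fragments:
  1–187 → 187 bp
  188–229 → 42 bp
  230–240 → 11 bp
Sorted largest to smallest: 187, 42, 11 bp.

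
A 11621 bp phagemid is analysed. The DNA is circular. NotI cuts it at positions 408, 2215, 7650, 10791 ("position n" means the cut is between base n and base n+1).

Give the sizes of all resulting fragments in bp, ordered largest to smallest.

Circular molecule, 4 cuts → 4 fragments:
  2215 − 408 = 1807 bp
  7650 − 2215 = 5435 bp
  10791 − 7650 = 3141 bp
  wrap: 11621 − 10791 + 408 = 1238 bp
Sorted largest to smallest: 5435, 3141, 1807, 1238 bp.

5435, 3141, 1807, 1238 bp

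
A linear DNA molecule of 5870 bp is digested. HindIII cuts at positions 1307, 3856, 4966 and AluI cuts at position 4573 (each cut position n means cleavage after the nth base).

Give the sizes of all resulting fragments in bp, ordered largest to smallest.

2549, 1307, 904, 717, 393 bp

Combined cut positions (sorted): 1307, 3856, 4573, 4966.
Linear molecule, 4 cuts → 5 fragments:
  1307 − 0 = 1307 bp
  3856 − 1307 = 2549 bp
  4573 − 3856 = 717 bp
  4966 − 4573 = 393 bp
  5870 − 4966 = 904 bp
Sorted largest to smallest: 2549, 1307, 904, 717, 393 bp.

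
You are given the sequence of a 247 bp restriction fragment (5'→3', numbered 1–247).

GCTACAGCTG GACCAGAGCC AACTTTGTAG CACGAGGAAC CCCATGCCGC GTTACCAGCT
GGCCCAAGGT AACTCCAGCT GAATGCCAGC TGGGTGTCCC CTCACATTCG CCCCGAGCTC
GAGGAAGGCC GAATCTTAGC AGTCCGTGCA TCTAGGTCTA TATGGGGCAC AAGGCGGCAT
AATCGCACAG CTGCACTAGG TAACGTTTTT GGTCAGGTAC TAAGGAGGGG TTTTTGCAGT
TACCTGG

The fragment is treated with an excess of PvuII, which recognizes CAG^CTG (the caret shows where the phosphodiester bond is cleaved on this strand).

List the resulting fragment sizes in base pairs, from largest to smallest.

PvuII sites (CAGCTG) start at positions 5, 56, 76, 87, 188.
PvuII cuts after base 3 of each site, so after positions 7, 58, 78, 89, 190.
Linear molecule, 5 cuts → 6 fragments:
  1–7 → 7 bp
  8–58 → 51 bp
  59–78 → 20 bp
  79–89 → 11 bp
  90–190 → 101 bp
  191–247 → 57 bp
Sorted largest to smallest: 101, 57, 51, 20, 11, 7 bp.

101, 57, 51, 20, 11, 7 bp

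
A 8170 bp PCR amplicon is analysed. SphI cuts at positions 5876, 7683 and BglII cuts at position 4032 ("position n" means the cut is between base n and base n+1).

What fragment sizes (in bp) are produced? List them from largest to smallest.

Combined cut positions (sorted): 4032, 5876, 7683.
Linear molecule, 3 cuts → 4 fragments:
  4032 − 0 = 4032 bp
  5876 − 4032 = 1844 bp
  7683 − 5876 = 1807 bp
  8170 − 7683 = 487 bp
Sorted largest to smallest: 4032, 1844, 1807, 487 bp.

4032, 1844, 1807, 487 bp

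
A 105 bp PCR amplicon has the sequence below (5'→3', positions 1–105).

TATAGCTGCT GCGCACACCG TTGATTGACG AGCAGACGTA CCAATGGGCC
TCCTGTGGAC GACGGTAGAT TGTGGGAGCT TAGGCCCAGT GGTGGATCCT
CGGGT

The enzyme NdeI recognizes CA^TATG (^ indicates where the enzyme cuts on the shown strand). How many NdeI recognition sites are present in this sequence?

No occurrence of CATATG is present in the sequence.
NdeI does not cut: 0 sites.

0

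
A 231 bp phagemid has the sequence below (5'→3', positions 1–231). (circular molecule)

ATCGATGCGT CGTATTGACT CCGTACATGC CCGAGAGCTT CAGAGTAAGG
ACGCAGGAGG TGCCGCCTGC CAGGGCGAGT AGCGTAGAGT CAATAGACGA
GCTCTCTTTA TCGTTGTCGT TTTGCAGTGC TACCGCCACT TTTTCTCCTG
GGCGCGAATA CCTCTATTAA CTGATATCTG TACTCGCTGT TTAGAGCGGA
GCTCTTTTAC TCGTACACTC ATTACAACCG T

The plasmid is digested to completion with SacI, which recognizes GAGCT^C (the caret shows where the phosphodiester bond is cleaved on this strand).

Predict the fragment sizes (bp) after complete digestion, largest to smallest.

131, 100 bp

SacI sites (GAGCTC) start at positions 99, 199.
SacI cuts after base 5 of each site (before the last base), so after positions 103, 203.
Circular molecule, 2 cuts → 2 fragments:
  104–203 → 100 bp
  204–231 then 1–103 → 28 + 103 = 131 bp
Sorted largest to smallest: 131, 100 bp.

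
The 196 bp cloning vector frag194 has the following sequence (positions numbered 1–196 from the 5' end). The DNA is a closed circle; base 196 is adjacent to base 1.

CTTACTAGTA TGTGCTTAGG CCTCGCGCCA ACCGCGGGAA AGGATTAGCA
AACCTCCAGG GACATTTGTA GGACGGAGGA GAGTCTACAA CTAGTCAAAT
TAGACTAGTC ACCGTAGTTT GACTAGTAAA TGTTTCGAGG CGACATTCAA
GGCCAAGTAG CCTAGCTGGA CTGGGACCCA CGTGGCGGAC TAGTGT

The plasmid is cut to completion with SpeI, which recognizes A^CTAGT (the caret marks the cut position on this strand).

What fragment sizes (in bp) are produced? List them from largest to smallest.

SpeI sites (ACTAGT) start at positions 4, 90, 104, 122, 189.
SpeI cuts after the first base of each site, so after positions 4, 90, 104, 122, 189.
Circular molecule, 5 cuts → 5 fragments:
  5–90 → 86 bp
  91–104 → 14 bp
  105–122 → 18 bp
  123–189 → 67 bp
  190–196 then 1–4 → 7 + 4 = 11 bp
Sorted largest to smallest: 86, 67, 18, 14, 11 bp.

86, 67, 18, 14, 11 bp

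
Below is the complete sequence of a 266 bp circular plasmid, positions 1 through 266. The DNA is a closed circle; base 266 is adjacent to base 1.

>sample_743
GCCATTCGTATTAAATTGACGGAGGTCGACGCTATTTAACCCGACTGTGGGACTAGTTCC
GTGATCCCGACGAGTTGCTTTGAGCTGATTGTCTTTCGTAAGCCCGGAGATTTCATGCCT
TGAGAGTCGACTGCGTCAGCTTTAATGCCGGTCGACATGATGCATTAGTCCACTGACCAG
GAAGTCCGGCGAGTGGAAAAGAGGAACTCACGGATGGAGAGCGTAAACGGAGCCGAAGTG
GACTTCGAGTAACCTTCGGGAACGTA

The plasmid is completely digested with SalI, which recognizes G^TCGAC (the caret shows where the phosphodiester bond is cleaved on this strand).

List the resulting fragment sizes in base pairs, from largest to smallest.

SalI sites (GTCGAC) start at positions 25, 126, 151.
SalI cuts after the first base of each site, so after positions 25, 126, 151.
Circular molecule, 3 cuts → 3 fragments:
  26–126 → 101 bp
  127–151 → 25 bp
  152–266 then 1–25 → 115 + 25 = 140 bp
Sorted largest to smallest: 140, 101, 25 bp.

140, 101, 25 bp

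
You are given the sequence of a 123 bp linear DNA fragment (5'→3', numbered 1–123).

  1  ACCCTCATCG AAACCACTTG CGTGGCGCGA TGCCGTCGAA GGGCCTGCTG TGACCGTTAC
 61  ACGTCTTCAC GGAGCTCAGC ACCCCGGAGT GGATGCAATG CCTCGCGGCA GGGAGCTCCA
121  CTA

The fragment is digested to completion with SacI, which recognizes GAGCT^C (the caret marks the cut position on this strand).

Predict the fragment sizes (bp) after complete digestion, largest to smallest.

SacI sites (GAGCTC) start at positions 72, 113.
SacI cuts after base 5 of each site (before the last base), so after positions 76, 117.
Linear molecule, 2 cuts → 3 fragments:
  1–76 → 76 bp
  77–117 → 41 bp
  118–123 → 6 bp
Sorted largest to smallest: 76, 41, 6 bp.

76, 41, 6 bp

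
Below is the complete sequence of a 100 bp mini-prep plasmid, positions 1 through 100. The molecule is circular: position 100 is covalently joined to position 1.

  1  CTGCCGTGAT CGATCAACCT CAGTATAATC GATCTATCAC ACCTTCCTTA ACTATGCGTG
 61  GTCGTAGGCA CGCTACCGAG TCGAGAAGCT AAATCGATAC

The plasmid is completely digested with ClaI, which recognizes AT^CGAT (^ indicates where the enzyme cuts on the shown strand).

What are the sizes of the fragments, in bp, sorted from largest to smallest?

ClaI sites (ATCGAT) start at positions 9, 28, 93.
ClaI cuts after base 2 of each site, so after positions 10, 29, 94.
Circular molecule, 3 cuts → 3 fragments:
  11–29 → 19 bp
  30–94 → 65 bp
  95–100 then 1–10 → 6 + 10 = 16 bp
Sorted largest to smallest: 65, 19, 16 bp.

65, 19, 16 bp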